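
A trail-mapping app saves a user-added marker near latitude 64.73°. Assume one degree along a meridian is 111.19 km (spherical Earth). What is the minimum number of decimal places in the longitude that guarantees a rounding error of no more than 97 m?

At 64.73° one degree of longitude covers 111190 × cos 64.73° ≈ 111190 × 0.4269 ≈ 47465.3 m.
N decimal places → at most half a unit in the last place, 0.5 × 10⁻ᴺ° = 47465.3/2 × 10⁻ᴺ m.
Need 0.5 × 47465.3 × 10⁻ᴺ ≤ 97 → 10⁻ᴺ ≤ 4.087e-03, so N ≥ 2.39.
At 2 places the error can reach 237 m, but 3 places keeps it to 23.7 m.

3 decimal places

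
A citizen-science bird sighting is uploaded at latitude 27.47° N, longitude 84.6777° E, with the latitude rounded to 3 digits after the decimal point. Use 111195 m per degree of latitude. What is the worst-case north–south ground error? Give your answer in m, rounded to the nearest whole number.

56 m

Rounding to 3 decimal places leaves the latitude within ±0.0005° of the true value.
Along the meridian that is 0.0005° × 111195 m/° = 55.5975 m.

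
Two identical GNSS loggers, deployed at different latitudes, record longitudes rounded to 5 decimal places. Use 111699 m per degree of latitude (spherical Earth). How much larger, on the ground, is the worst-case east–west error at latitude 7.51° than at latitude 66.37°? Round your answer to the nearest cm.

Rounding to 5 decimal places leaves the longitude within ±5e-06° of the true value.
At 7.51°: 5e-06° × 111699 × cos 7.51° = 5e-06 × 111699 × 0.9914 ≈ 0.5537 m.
At 66.37°: 5e-06° × 111699 × cos 66.37° = 5e-06 × 111699 × 0.4008 ≈ 0.22386 m.
Difference: 0.5537 − 0.22386 = 0.32984 m.
That is 0.329843 m = 32.984 cm.

33 cm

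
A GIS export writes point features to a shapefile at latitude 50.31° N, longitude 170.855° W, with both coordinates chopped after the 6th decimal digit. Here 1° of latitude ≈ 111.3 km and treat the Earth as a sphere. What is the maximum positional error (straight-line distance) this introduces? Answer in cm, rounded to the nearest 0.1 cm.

Truncating at 6 decimal places can drop up to a full unit in the last place, so each coordinate may be off by as much as 1e-06°.
N–S: 1e-06° × 111300 m/° = 0.1113 m.
Longitude error → 1e-06 × 111300 × cos 50.31° = 1e-06 × 111300 × 0.6386 ≈ 0.0710799 m.
The two errors are perpendicular, so the maximum displacement is √(0.1113² + 0.0710799²) ≈ 0.132061 m.
That is 0.132061 m = 13.206 cm.

13.2 cm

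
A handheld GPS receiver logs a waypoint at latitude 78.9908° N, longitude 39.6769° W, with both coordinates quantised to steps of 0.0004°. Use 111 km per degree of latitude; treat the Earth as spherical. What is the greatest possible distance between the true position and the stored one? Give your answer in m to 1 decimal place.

22.6 m

With a 0.0004° grid the true value lies within half a step, ±0.0004°/2 = ±0.0002°, of the stored one.
Latitude error → 0.0002 × 111000 = 22.2 m along the meridian.
Longitude error → 0.0002 × 111000 × cos 78.9908° = 0.0002 × 111000 × 0.1910 ≈ 4.23946 m.
The two errors are perpendicular, so the maximum displacement is √(22.2² + 4.23946²) ≈ 22.6012 m.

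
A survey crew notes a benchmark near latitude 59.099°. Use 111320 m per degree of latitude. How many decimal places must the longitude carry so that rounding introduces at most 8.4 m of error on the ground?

At 59.099° one degree of longitude covers 111320 × cos 59.099° ≈ 111320 × 0.5136 ≈ 57169.1 m.
Rounding to N decimal places gives at most 0.5 × 10⁻ᴺ degrees of error, i.e. 0.5 × 10⁻ᴺ × 57169.1 m.
Need 0.5 × 57169.1 × 10⁻ᴺ ≤ 8.4 → 10⁻ᴺ ≤ 2.939e-04, so N ≥ 3.53.
N = 3 would give 28.6 m (too coarse); N = 4 gives 2.86 m ≤ 8.4 m.

4 decimal places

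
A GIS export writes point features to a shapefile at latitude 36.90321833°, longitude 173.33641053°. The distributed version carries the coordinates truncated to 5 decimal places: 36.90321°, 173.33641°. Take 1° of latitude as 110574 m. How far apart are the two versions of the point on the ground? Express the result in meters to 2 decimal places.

The latitude changed by +0.00000833° and the longitude by +0.00000053°.
N–S: 0.00000833° × 110574 m/° = 0.921081 m.
East–west at this latitude: 0.00000053° × 110574 × cos 36.9032° ≈ 0.00000053 × 88420.6 = 0.0468629 m.
Distance: √(0.921081² + 0.0468629²) ≈ 0.922273 m.

0.92 meters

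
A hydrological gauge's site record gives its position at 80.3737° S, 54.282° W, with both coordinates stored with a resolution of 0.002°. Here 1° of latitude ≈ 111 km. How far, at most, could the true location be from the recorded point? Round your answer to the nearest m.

With a 0.002° grid the true value lies within half a step, ±0.002°/2 = ±0.001°, of the stored one.
N–S: 0.001° × 111000 m/° = 111 m.
Longitude error → 0.001 × 111000 × cos 80.3737° = 0.001 × 111000 × 0.1672 ≈ 18.5616 m.
The two errors are perpendicular, so the maximum displacement is √(111² + 18.5616²) ≈ 112.541 m.

113 m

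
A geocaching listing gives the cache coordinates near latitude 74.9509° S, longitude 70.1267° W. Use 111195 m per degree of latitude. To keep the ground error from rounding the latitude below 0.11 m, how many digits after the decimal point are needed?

One degree of latitude covers 111195 m.
With N decimal places the half-ulp bound is 0.5·10⁻ᴺ°, or 0.5·10⁻ᴺ × 111195 m on the ground.
Setting 55597.5 × 10⁻ᴺ ≤ 0.11 gives 10ᴺ ≥ 5.054e+05, i.e. N ≥ 5.70.
N = 5 would give 0.556 m (too coarse); N = 6 gives 0.0556 m ≤ 0.11 m.

6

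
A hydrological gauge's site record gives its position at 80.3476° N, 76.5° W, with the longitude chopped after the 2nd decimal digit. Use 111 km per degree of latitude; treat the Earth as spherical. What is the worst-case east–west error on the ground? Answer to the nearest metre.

Truncating at 2 decimal places can drop up to a full unit in the last place, so the longitude may be off by as much as 0.01°.
One degree of longitude at 80.3476° is 111000 × cos 80.3476° ≈ 111000 × 0.1677 = 18611.4 m.
East–west error: 0.01° × 18611.4 m/° ≈ 186.114 m.

186 metres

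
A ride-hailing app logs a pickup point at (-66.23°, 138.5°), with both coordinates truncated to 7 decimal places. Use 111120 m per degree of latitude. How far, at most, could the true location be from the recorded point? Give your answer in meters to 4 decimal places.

Truncating at 7 decimal places can drop up to a full unit in the last place, so each coordinate may be off by as much as 1e-07°.
N–S: 1e-07° × 111120 m/° = 0.011112 m.
E–W at 66.23°: 1e-07° × 111120 × cos 66.23° = 1e-07 × 111120 × 0.4031 ≈ 0.00447887 m.
Worst case both components are at the extreme and orthogonal: √(0.011112² + 0.00447887²) ≈ 0.0119807 m.

0.0120 meters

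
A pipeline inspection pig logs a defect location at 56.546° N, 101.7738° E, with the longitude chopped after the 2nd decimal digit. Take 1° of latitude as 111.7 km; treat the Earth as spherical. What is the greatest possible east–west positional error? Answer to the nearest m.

616 m

Truncating at 2 decimal places can drop up to a full unit in the last place, so the longitude may be off by as much as 0.01°.
One degree of longitude at 56.546° is 111700 × cos 56.546° ≈ 111700 × 0.5513 = 61576.6 m.
So at most 0.01° × 61576.6 ≈ 615.766 m east–west.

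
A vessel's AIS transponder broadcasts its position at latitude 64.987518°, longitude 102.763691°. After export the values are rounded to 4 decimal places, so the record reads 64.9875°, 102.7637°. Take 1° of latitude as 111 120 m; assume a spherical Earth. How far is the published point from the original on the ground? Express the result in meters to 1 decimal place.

Δlat = 64.987518 − 64.9875 = +0.000018°; Δlon = 102.763691 − 102.7637 = -0.000009°.
North–south shift: 0.000018 × 111120 = 2.00016 m.
East–west at this latitude: -0.000009° × 111120 × cos 64.9875° ≈ -0.000009 × 46983.3 = -0.42285 m.
Hypotenuse of the two orthogonal shifts: √(2.00016² + 0.42285²) = 2.04437 m.

2.0 meters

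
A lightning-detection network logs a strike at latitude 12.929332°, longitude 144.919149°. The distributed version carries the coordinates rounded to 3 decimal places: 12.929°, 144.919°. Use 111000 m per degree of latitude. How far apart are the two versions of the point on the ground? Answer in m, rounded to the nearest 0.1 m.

40.2 m

Δlat = 12.929332 − 12.929 = +0.000332°; Δlon = 144.919149 − 144.919 = +0.000149°.
North–south shift: 0.000332 × 111000 = 36.852 m.
E–W at 12.929°: 0.000149° × 111000 × cos 12.929° = 0.000149 × 111000 × 0.9746 ≈ 16.1197 m.
Distance: √(36.852² + 16.1197²) ≈ 40.2233 m.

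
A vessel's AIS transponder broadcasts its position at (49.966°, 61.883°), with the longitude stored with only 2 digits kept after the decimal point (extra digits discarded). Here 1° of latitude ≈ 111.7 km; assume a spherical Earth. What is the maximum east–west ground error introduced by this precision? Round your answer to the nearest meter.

719 meters

Truncating at 2 decimal places can drop up to a full unit in the last place, so the longitude may be off by as much as 0.01°.
One degree of longitude at 49.966° is 111700 × cos 49.966° ≈ 111700 × 0.6432 = 71850.1 m.
Maximum E–W displacement: 0.01 × 71850.1 = 718.501 m.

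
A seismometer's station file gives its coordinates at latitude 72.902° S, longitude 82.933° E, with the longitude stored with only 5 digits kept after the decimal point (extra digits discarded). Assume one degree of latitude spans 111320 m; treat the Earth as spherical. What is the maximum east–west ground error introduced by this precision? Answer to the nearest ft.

1 ft

Truncating at 5 decimal places can drop up to a full unit in the last place, so the longitude may be off by as much as 1e-05°.
At latitude 72.902° a degree of longitude spans 111320 m × cos 72.902° = 111320 × 0.2940 ≈ 32728.9 m.
Maximum E–W displacement: 1e-05 × 32728.9 = 0.327289 m.
Converting: 0.327289 m × 3.2808 ft/m ≈ 1.0738 ft.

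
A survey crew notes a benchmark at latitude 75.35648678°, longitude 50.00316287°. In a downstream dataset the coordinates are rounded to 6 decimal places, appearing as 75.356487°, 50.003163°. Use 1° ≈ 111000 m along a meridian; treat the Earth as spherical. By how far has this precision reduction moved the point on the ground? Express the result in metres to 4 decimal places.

The latitude changed by -0.00000022° and the longitude by -0.00000013°.
N–S: -0.00000022° × 111000 m/° = -0.02442 m.
E–W at 75.3565°: -0.00000013° × 111000 × cos 75.3565° = -0.00000013 × 111000 × 0.2528 ≈ -0.00364796 m.
Hypotenuse of the two orthogonal shifts: √(0.02442² + 0.00364796²) = 0.024691 m.

0.0247 metres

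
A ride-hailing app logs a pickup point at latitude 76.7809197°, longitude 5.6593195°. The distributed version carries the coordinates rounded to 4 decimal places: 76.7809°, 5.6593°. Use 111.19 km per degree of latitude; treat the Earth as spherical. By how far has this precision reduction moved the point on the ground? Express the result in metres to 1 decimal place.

Δlat = 76.7809197 − 76.7809 = +0.0000197°; Δlon = 5.6593195 − 5.6593 = +0.0000195°.
North–south shift: 0.0000197 × 111190 = 2.19044 m.
E–W at 76.7809°: 0.0000195° × 111190 × cos 76.7809° = 0.0000195 × 111190 × 0.2287 ≈ 0.495815 m.
Combined displacement = (2.19044² + 0.495815²)^½ ≈ 2.24586 m.

2.2 metres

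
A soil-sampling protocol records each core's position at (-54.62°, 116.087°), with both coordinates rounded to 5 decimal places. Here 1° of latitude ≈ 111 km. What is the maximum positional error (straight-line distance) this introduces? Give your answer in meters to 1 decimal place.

0.6 meters

Rounding to 5 decimal places leaves each coordinate within ±5e-06° of the true value.
N–S: 5e-06° × 111000 m/° = 0.555 m.
East–west component at 54.62°: 5e-06° × 111000 × cos 54.62° ≈ 5e-06 × 64268.6 ≈ 0.321343 m.
The two errors are perpendicular, so the maximum displacement is √(0.555² + 0.321343²) ≈ 0.641316 m.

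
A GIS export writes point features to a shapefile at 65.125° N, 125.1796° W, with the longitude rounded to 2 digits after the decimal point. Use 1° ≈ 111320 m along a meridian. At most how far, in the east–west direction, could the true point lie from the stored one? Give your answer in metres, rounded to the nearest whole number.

Rounding to 2 decimal places leaves the longitude within ±0.005° of the true value.
Parallels shrink by cos φ, so at 65.125° a degree of longitude is 111320 × 0.4206 ≈ 46825.6 m.
Maximum E–W displacement: 0.005 × 46825.6 = 234.128 m.

234 metres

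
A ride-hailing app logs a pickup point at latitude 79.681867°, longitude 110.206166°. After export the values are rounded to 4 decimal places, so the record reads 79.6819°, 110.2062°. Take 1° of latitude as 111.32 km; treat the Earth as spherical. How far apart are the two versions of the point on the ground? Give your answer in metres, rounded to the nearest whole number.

The latitude changed by -0.000033° and the longitude by -0.000034°.
N–S: -0.000033° × 111320 m/° = -3.67356 m.
East–west at this latitude: -0.000034° × 111320 × cos 79.6819° ≈ -0.000034 × 19938.9 = -0.677921 m.
Hypotenuse of the two orthogonal shifts: √(3.67356² + 0.677921²) = 3.73559 m.

4 metres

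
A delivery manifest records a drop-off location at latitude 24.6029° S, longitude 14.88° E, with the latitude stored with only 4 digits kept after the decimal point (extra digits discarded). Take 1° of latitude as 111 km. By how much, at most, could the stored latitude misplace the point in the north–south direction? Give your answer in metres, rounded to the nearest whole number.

11 metres

Truncating at 4 decimal places can drop up to a full unit in the last place, so the latitude may be off by as much as 0.0001°.
So the N–S error is at most 0.0001 × 111000 = 11.1 m.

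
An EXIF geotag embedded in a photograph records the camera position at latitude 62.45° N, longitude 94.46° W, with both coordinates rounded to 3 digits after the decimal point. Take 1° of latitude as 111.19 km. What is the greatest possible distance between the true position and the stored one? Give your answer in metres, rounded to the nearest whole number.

Rounding to 3 decimal places leaves each coordinate within ±0.0005° of the true value.
Latitude error → 0.0005 × 111190 = 55.595 m along the meridian.
Longitude error → 0.0005 × 111190 × cos 62.45° = 0.0005 × 111190 × 0.4625 ≈ 25.7139 m.
Worst case both components are at the extreme and orthogonal: √(55.595² + 25.7139²) ≈ 61.2537 m.

61 metres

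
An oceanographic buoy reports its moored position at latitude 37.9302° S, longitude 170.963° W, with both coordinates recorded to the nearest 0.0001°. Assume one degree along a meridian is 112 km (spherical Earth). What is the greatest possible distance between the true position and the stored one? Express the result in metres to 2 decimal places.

Rounding to 4 decimal places leaves each coordinate within ±5e-05° of the true value.
N–S: 5e-05° × 112000 m/° = 5.6 m.
E–W at 37.9302°: 5e-05° × 112000 × cos 37.9302° = 5e-05 × 112000 × 0.7888 ≈ 4.41706 m.
The two errors are perpendicular, so the maximum displacement is √(5.6² + 4.41706²) ≈ 7.13235 m.

7.13 metres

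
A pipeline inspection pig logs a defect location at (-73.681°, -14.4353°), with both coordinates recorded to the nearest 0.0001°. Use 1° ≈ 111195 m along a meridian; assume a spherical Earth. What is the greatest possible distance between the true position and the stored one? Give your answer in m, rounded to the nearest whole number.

6 m

Rounding to 4 decimal places leaves each coordinate within ±5e-05° of the true value.
North–south component: 5e-05° × 111195 = 5.55975 m.
E–W at 73.681°: 5e-05° × 111195 × cos 73.681° = 5e-05 × 111195 × 0.2810 ≈ 1.56221 m.
Combining orthogonally: (5.55975² + 1.56221²)^½ ≈ 5.77506 m.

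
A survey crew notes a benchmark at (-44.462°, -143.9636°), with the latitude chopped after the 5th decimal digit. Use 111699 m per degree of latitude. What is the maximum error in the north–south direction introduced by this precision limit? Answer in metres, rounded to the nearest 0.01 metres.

1.12 metres

Truncating at 5 decimal places can drop up to a full unit in the last place, so the latitude may be off by as much as 1e-05°.
Along the meridian that is 1e-05° × 111699 m/° = 1.11699 m.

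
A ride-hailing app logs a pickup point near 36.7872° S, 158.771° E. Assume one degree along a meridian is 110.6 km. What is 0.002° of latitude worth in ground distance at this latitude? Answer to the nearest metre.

Along a meridian 0.002° is 0.002 × 110600 = 221.2 m.

221 metres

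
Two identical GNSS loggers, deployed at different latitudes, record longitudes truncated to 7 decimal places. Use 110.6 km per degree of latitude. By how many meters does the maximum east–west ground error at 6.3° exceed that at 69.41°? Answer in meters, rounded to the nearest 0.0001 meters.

Truncating at 7 decimal places can drop up to a full unit in the last place, so the longitude may be off by as much as 1e-07°.
At 6.3°: 1e-07° × 110600 × cos 6.3° = 1e-07 × 110600 × 0.9940 ≈ 0.010993 m.
Error at 69.41° = 1e-07° × 110600 × cos 69.41° ≈ 0.01106 × 0.3517 = 0.0038896 m.
Difference: 0.010993 − 0.0038896 = 0.0071036 m.

0.0071 meters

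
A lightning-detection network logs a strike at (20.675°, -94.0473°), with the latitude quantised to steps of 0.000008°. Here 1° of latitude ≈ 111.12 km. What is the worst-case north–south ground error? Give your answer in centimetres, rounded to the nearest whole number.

With a 0.000008° grid the true value lies within half a step, ±0.000008°/2 = ±4e-06°, of the stored one.
So the N–S error is at most 4e-06 × 111120 = 0.44448 m.
That is 0.44448 m = 44.448 cm.

44 centimetres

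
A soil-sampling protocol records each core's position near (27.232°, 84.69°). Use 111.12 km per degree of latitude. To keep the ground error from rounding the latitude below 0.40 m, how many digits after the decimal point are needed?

One degree of latitude covers 111120 m.
Rounding to N decimal places gives at most 0.5 × 10⁻ᴺ degrees of error, i.e. 0.5 × 10⁻ᴺ × 111120 m.
Need 0.5 × 111120 × 10⁻ᴺ ≤ 0.40 → 10⁻ᴺ ≤ 7.199e-06, so N ≥ 5.14.
So 6 decimal places suffice (0.0556 m); 5 would allow up to 0.556 m.

6 decimal places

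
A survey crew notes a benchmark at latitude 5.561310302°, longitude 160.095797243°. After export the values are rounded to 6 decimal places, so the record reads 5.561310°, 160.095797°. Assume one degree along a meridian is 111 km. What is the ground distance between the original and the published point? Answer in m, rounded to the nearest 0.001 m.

The latitude changed by +0.000000302° and the longitude by +0.000000243°.
North–south shift: 0.000000302 × 111000 = 0.033522 m.
East–west at this latitude: 0.000000243° × 111000 × cos 5.56131° ≈ 0.000000243 × 110478 = 0.026846 m.
Hypotenuse of the two orthogonal shifts: √(0.033522² + 0.026846²) = 0.0429469 m.

0.043 m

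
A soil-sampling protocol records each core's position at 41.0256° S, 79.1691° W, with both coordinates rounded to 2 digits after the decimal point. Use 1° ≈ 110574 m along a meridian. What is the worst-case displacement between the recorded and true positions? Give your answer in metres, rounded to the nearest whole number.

693 metres

Rounding to 2 decimal places leaves each coordinate within ±0.005° of the true value.
North–south component: 0.005° × 110574 = 552.87 m.
Longitude error → 0.005 × 110574 × cos 41.0256° = 0.005 × 110574 × 0.7544 ≈ 417.094 m.
Combining orthogonally: (552.87² + 417.094²)^½ ≈ 692.555 m.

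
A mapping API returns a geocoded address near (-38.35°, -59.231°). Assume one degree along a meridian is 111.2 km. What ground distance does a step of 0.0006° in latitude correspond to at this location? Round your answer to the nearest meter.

0.0006° × 111200 m/° = 66.72 m.

67 meters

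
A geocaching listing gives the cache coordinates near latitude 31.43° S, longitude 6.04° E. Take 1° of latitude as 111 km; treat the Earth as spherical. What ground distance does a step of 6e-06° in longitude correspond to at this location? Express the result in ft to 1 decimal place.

6e-06° of longitude at 31.43° is 6e-06 × 111000 × cos 31.43° ≈ 6e-06 × 94713.8 = 0.568283 m.
In feet: 0.568283 m ÷ 0.3048 ≈ 1.8644 ft.

1.9 ft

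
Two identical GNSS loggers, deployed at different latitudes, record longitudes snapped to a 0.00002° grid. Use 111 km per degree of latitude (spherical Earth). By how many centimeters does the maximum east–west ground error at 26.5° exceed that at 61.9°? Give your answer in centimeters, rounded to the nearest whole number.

With a 0.00002° grid the true value lies within half a step, ±0.00002°/2 = ±1e-05°, of the stored one.
Error at 26.5° = 1e-05° × 111000 × cos 26.5° ≈ 1.11 × 0.8949 = 0.99338 m.
Error at 61.9° = 1e-05° × 111000 × cos 61.9° ≈ 1.11 × 0.4710 = 0.52282 m.
Difference: 0.99338 − 0.52282 = 0.47055 m.
That is 0.470554 m = 47.055 cm.

47 centimeters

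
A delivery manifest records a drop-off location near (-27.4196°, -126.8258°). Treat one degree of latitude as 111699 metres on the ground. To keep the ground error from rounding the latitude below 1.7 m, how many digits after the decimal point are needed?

5

One degree of latitude covers 111699 m.
With N decimal places the half-ulp bound is 0.5·10⁻ᴺ°, or 0.5·10⁻ᴺ × 111699 m on the ground.
Need 0.5 × 111699 × 10⁻ᴺ ≤ 1.7 → 10⁻ᴺ ≤ 3.044e-05, so N ≥ 4.52.
At 4 places the error can reach 5.58 m, but 5 places keeps it to 0.558 m.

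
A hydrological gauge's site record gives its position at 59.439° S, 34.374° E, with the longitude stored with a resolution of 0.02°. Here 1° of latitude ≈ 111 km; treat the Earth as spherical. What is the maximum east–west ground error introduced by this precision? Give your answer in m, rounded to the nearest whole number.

564 m

With a 0.02° grid the true value lies within half a step, ±0.02°/2 = ±0.01°, of the stored one.
One degree of longitude at 59.439° is 111000 × cos 59.439° ≈ 111000 × 0.5085 = 56438.6 m.
East–west error: 0.01° × 56438.6 m/° ≈ 564.386 m.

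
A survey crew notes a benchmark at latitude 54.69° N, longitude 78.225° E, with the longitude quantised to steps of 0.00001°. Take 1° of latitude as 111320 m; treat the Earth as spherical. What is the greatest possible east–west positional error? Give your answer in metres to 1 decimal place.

0.3 metres

With a 0.00001° grid the true value lies within half a step, ±0.00001°/2 = ±5e-06°, of the stored one.
At latitude 54.69° a degree of longitude spans 111320 m × cos 54.69° = 111320 × 0.5780 ≈ 64343 m.
Maximum E–W displacement: 5e-06 × 64343 = 0.321715 m.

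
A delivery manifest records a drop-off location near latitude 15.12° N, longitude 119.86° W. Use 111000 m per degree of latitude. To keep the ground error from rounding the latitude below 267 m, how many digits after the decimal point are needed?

3

One degree of latitude covers 111000 m.
With N decimal places the half-ulp bound is 0.5·10⁻ᴺ°, or 0.5·10⁻ᴺ × 111000 m on the ground.
Setting 55500 × 10⁻ᴺ ≤ 267 gives 10ᴺ ≥ 207.9, i.e. N ≥ 2.32.
At 2 places the error can reach 555 m, but 3 places keeps it to 55.5 m.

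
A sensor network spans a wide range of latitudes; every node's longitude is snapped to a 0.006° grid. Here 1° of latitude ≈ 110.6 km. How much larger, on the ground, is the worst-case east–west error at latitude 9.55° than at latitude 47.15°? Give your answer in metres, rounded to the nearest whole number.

With a 0.006° grid the true value lies within half a step, ±0.006°/2 = ±0.003°, of the stored one.
At 9.55°: 0.003° × 110600 × cos 9.55° = 0.003 × 110600 × 0.9861 ≈ 327.2 m.
At 47.15°: 0.003° × 110600 × cos 47.15° = 0.003 × 110600 × 0.6801 ≈ 225.65 m.
Difference: 327.2 − 225.65 = 101.55 m.

102 metres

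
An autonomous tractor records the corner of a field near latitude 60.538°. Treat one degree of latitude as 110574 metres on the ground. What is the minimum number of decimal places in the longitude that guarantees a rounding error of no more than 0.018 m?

At 60.538° one degree of longitude covers 110574 × cos 60.538° ≈ 110574 × 0.4918 ≈ 54385.4 m.
With N decimal places the half-ulp bound is 0.5·10⁻ᴺ°, or 0.5·10⁻ᴺ × 54385.4 m on the ground.
Need 0.5 × 54385.4 × 10⁻ᴺ ≤ 0.018 → 10⁻ᴺ ≤ 6.619e-07, so N ≥ 6.18.
N = 6 would give 0.0272 m (too coarse); N = 7 gives 0.00272 m ≤ 0.018 m.

7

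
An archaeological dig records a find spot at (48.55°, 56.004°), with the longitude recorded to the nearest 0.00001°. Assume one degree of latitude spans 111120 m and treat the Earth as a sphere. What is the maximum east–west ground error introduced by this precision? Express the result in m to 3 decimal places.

0.368 m

Rounding to 5 decimal places leaves the longitude within ±5e-06° of the true value.
Parallels shrink by cos φ, so at 48.55° a degree of longitude is 111120 × 0.6620 ≈ 73557.7 m.
Maximum E–W displacement: 5e-06 × 73557.7 = 0.367788 m.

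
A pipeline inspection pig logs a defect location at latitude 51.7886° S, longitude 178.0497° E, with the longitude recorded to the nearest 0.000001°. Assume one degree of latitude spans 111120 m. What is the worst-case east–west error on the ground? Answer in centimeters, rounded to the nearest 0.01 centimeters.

Rounding to 6 decimal places leaves the longitude within ±5e-07° of the true value.
At latitude 51.7886° a degree of longitude spans 111120 m × cos 51.7886° = 111120 × 0.6186 ≈ 68734.9 m.
East–west error: 5e-07° × 68734.9 m/° ≈ 0.0343675 m.
That is 0.0343675 m = 3.4367 cm.

3.44 centimeters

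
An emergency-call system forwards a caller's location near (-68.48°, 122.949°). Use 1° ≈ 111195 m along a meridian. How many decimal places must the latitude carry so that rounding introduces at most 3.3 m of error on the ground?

5 decimal places

One degree of latitude covers 111195 m.
With N decimal places the half-ulp bound is 0.5·10⁻ᴺ°, or 0.5·10⁻ᴺ × 111195 m on the ground.
Setting 55597.5 × 10⁻ᴺ ≤ 3.3 gives 10ᴺ ≥ 1.685e+04, i.e. N ≥ 4.23.
N = 4 would give 5.56 m (too coarse); N = 5 gives 0.556 m ≤ 3.3 m.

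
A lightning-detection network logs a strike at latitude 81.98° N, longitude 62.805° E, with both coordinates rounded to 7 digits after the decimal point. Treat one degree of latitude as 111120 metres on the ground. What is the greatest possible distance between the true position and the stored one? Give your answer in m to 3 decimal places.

Rounding to 7 decimal places leaves each coordinate within ±5e-08° of the true value.
North–south component: 5e-08° × 111120 = 0.005556 m.
Longitude error → 5e-08 × 111120 × cos 81.98° = 5e-08 × 111120 × 0.1395 ≈ 0.000775166 m.
Worst case both components are at the extreme and orthogonal: √(0.005556² + 0.000775166²) ≈ 0.00560981 m.

0.006 m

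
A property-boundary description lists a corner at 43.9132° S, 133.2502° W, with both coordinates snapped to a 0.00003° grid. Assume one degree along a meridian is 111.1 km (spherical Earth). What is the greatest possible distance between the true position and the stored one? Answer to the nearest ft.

With a 0.00003° grid the true value lies within half a step, ±0.00003°/2 = ±1.5e-05°, of the stored one.
N–S: 1.5e-05° × 111100 m/° = 1.6665 m.
Longitude error → 1.5e-05 × 111100 × cos 43.9132° = 1.5e-05 × 111100 × 0.7204 ≈ 1.20053 m.
Combining orthogonally: (1.6665² + 1.20053²)^½ ≈ 2.0539 m.
In feet: 2.0539 m ÷ 0.3048 ≈ 6.7385 ft.

7 ft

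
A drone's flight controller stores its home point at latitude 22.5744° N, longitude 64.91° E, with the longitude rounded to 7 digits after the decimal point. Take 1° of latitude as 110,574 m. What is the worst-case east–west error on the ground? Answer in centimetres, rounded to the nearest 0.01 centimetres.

Rounding to 7 decimal places leaves the longitude within ±5e-08° of the true value.
One degree of longitude at 22.5744° is 110574 × cos 22.5744° ≈ 110574 × 0.9234 = 102102 m.
Maximum E–W displacement: 5e-08 × 102102 = 0.0051051 m.
That is 0.0051051 m = 0.51051 cm.

0.51 centimetres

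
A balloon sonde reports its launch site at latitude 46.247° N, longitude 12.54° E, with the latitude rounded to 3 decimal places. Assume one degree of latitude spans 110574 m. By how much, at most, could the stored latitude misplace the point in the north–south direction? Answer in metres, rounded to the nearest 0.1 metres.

Rounding to 3 decimal places leaves the latitude within ±0.0005° of the true value.
North–south distance: 0.0005° × 110574 m/° = 55.287 m.

55.3 metres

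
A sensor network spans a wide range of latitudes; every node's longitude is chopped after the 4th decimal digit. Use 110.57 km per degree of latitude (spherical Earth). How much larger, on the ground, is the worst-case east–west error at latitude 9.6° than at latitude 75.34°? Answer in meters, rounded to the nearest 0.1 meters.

Truncating at 4 decimal places can drop up to a full unit in the last place, so the longitude may be off by as much as 0.0001°.
At 9.6°: 0.0001° × 110570 × cos 9.6° = 0.0001 × 110570 × 0.9860 ≈ 10.902 m.
Error at 75.34° = 0.0001° × 110570 × cos 75.34° ≈ 11.057 × 0.2531 = 2.7983 m.
So the lower-latitude error exceeds the higher by 10.902 − 2.7983 = 8.1038 m.

8.1 meters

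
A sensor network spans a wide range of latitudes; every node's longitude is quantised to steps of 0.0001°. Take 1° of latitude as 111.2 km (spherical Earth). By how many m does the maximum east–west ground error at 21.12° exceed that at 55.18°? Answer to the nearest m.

With a 0.0001° grid the true value lies within half a step, ±0.0001°/2 = ±5e-05°, of the stored one.
Error at 21.12° = 5e-05° × 111200 × cos 21.12° ≈ 5.56 × 0.9328 = 5.1865 m.
At 55.18°: 5e-05° × 111200 × cos 55.18° = 5e-05 × 111200 × 0.5710 ≈ 3.1748 m.
So the lower-latitude error exceeds the higher by 5.1865 − 3.1748 = 2.0118 m.

2 m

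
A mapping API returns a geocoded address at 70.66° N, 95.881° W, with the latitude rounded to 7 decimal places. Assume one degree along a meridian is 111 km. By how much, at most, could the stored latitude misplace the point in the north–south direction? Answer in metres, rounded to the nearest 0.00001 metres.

Rounding to 7 decimal places leaves the latitude within ±5e-08° of the true value.
So the N–S error is at most 5e-08 × 111000 = 0.00555 m.

0.00555 metres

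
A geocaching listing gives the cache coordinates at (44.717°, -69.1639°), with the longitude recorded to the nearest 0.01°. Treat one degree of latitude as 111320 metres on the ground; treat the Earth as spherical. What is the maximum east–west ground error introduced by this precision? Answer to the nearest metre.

Rounding to 2 decimal places leaves the longitude within ±0.005° of the true value.
One degree of longitude at 44.717° is 111320 × cos 44.717° ≈ 111320 × 0.7106 = 79103 m.
East–west error: 0.005° × 79103 m/° ≈ 395.515 m.

396 metres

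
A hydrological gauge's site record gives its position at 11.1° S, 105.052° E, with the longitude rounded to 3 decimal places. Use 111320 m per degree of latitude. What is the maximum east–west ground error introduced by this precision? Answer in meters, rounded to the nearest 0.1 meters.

Rounding to 3 decimal places leaves the longitude within ±0.0005° of the true value.
One degree of longitude at 11.1° is 111320 × cos 11.1° ≈ 111320 × 0.9813 = 109237 m.
Maximum E–W displacement: 0.0005 × 109237 = 54.6187 m.

54.6 meters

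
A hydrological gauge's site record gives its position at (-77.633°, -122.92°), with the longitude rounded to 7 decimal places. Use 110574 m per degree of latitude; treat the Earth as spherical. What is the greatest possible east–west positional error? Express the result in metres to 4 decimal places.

Rounding to 7 decimal places leaves the longitude within ±5e-08° of the true value.
At latitude 77.633° a degree of longitude spans 110574 m × cos 77.633° = 110574 × 0.2142 ≈ 23681.9 m.
Maximum E–W displacement: 5e-08 × 23681.9 = 0.0011841 m.

0.0012 metres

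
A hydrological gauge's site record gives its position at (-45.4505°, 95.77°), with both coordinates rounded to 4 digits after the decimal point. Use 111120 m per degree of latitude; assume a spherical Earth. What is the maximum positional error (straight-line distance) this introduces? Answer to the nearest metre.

7 metres

Rounding to 4 decimal places leaves each coordinate within ±5e-05° of the true value.
North–south component: 5e-05° × 111120 = 5.556 m.
East–west component at 45.4505°: 5e-05° × 111120 × cos 45.4505° ≈ 5e-05 × 77953.5 ≈ 3.89767 m.
Worst case both components are at the extreme and orthogonal: √(5.556² + 3.89767²) ≈ 6.78683 m.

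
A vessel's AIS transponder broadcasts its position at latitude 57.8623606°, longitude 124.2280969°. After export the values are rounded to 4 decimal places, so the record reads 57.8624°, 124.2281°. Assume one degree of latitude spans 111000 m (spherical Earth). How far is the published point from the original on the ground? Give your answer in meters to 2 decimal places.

The latitude changed by -0.0000394° and the longitude by -0.0000031°.
North–south shift: -0.0000394 × 111000 = -4.3734 m.
East–west at this latitude: -0.0000031° × 111000 × cos 57.8624° ≈ -0.0000031 × 59046.9 = -0.183046 m.
Distance: √(4.3734² + 0.183046²) ≈ 4.37723 m.

4.38 meters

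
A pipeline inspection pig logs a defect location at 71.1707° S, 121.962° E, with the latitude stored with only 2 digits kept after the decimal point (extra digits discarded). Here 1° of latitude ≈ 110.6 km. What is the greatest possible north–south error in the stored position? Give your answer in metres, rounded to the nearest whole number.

Truncating at 2 decimal places can drop up to a full unit in the last place, so the latitude may be off by as much as 0.01°.
North–south distance: 0.01° × 110600 m/° = 1106 m.

1106 metres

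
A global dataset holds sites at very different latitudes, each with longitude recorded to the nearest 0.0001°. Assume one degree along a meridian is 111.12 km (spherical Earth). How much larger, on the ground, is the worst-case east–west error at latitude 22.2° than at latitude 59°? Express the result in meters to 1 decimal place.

Rounding to 4 decimal places leaves the longitude within ±5e-05° of the true value.
At 22.2°: 5e-05° × 111120 × cos 22.2° = 5e-05 × 111120 × 0.9259 ≈ 5.1441 m.
Error at 59° = 5e-05° × 111120 × cos 59° ≈ 5.556 × 0.5150 = 2.8616 m.
Difference: 5.1441 − 2.8616 = 2.2826 m.

2.3 meters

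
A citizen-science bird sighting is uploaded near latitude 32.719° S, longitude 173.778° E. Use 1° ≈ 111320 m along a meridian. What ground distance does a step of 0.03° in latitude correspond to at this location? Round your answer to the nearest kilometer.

3 kilometers

0.03° × 111320 m/° = 3339.6 m.
That is 3339.6 m = 3.3396 km.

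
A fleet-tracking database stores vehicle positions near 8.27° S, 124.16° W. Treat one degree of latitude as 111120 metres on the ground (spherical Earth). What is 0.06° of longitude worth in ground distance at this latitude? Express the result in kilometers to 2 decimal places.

6.60 kilometers

One degree of longitude here spans 111120 × cos 8.27° = 111120 × 0.9896 ≈ 109964 m; 0.06° of that is 6597.87 m.
That is 6597.87 m = 6.5979 km.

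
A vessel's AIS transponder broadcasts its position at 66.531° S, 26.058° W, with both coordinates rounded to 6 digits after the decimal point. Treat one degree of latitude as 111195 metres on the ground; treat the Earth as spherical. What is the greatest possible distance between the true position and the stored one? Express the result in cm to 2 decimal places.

Rounding to 6 decimal places leaves each coordinate within ±5e-07° of the true value.
North–south component: 5e-07° × 111195 = 0.0555975 m.
Longitude error → 5e-07 × 111195 × cos 66.531° = 5e-07 × 111195 × 0.3983 ≈ 0.0221419 m.
Combining orthogonally: (0.0555975² + 0.0221419²)^½ ≈ 0.0598443 m.
That is 0.0598443 m = 5.9844 cm.

5.98 cm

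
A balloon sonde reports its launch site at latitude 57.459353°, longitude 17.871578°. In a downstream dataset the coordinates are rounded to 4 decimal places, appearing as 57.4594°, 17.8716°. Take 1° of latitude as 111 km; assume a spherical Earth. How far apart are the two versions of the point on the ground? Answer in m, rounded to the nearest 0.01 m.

Δlat = 57.459353 − 57.4594 = -0.000047°; Δlon = 17.871578 − 17.8716 = -0.000022°.
N–S: -0.000047° × 111000 m/° = -5.217 m.
East–west at this latitude: -0.000022° × 111000 × cos 57.4594° ≈ -0.000022 × 59706.6 = -1.31354 m.
Distance: √(5.217² + 1.31354²) ≈ 5.37982 m.

5.38 m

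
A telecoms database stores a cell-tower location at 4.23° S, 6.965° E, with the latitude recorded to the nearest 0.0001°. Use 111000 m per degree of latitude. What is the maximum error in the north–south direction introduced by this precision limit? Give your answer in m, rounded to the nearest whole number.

6 m

Rounding to 4 decimal places leaves the latitude within ±5e-05° of the true value.
So the N–S error is at most 5e-05 × 111000 = 5.55 m.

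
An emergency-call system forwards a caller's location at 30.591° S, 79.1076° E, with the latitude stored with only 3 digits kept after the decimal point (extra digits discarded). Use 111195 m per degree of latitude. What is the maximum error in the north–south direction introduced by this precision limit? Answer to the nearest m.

Truncating at 3 decimal places can drop up to a full unit in the last place, so the latitude may be off by as much as 0.001°.
Along the meridian that is 0.001° × 111195 m/° = 111.195 m.

111 m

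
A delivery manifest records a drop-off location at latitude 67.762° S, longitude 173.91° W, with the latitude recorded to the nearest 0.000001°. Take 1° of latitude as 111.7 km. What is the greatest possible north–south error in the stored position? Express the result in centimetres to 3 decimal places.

Rounding to 6 decimal places leaves the latitude within ±5e-07° of the true value.
Along the meridian that is 5e-07° × 111700 m/° = 0.05585 m.
That is 0.05585 m = 5.585 cm.

5.585 centimetres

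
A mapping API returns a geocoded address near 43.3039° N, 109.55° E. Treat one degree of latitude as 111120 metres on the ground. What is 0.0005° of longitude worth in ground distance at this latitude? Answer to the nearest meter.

One degree of longitude here spans 111120 × cos 43.3039° = 111120 × 0.7277 ≈ 80864.9 m; 0.0005° of that is 40.4325 m.

40 meters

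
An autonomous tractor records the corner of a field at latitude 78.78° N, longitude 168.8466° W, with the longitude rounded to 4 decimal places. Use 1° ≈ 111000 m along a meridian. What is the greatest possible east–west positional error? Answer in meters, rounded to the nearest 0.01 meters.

Rounding to 4 decimal places leaves the longitude within ±5e-05° of the true value.
Parallels shrink by cos φ, so at 78.78° a degree of longitude is 111000 × 0.1946 ≈ 21598 m.
So at most 5e-05° × 21598 ≈ 1.0799 m east–west.

1.08 meters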